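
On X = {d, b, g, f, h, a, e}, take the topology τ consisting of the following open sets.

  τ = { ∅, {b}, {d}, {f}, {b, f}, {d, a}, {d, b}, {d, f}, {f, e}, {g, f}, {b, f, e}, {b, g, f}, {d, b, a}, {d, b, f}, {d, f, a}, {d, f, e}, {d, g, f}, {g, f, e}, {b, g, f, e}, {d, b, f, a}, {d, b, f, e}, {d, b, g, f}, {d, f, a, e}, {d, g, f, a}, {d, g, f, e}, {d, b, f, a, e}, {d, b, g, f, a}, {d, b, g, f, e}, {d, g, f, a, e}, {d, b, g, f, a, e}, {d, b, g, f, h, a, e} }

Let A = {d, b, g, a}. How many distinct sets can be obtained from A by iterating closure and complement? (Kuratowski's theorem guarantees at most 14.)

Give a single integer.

8

closure: X∖int(X∖A) = X∖{f, e} = {d, b, g, h, a}
Let k=closure and c=complement:
  1. A     = {d, b, g, a}
  2. kA    = {d, b, g, h, a}
  3. cA    = {f, h, e}
  4. ckA   = {f, e}
  5. kcA   = {g, f, h, e}
  6. ckcA  = {d, b, a}
  7. kckcA = {d, b, h, a}
  8. ckckcA = {g, f, e}
— saturated at 8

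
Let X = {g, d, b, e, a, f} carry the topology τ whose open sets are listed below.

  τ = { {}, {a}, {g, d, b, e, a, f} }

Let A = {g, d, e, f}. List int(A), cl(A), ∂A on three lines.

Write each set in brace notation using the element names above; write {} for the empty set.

interior: largest open inside A is {} (from {})
cl via duality: int({b, a}) = {a}, so X∖{a} = {g, d, b, e, f}
cl∖int = {g, d, b, e, f}

int(A) = {}
cl(A)  = {g, d, b, e, f}
∂A     = {g, d, b, e, f}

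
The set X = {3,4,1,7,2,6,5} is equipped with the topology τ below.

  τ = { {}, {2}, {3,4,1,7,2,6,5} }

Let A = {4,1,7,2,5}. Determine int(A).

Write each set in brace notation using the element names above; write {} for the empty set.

{2}

U open, U⊆A: {}, {2}. int(A) = ⋃ = {2}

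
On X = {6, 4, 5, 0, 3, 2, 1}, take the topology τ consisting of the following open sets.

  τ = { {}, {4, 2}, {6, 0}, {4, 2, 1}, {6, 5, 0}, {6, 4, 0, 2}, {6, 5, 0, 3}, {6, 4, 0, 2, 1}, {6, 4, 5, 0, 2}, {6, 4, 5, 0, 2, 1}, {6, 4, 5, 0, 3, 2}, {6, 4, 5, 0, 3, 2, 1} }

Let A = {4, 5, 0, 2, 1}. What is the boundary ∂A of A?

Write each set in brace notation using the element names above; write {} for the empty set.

{6, 5, 0, 3}

U open, U⊆A: {}, {4, 2}, {4, 2, 1}. int(A) = ⋃ = {4, 2, 1}
X∖A={6, 3}, int(X∖A)={}, hence cl(A)={6, 4, 5, 0, 3, 2, 1}
∂A: remove int from cl → {6, 5, 0, 3}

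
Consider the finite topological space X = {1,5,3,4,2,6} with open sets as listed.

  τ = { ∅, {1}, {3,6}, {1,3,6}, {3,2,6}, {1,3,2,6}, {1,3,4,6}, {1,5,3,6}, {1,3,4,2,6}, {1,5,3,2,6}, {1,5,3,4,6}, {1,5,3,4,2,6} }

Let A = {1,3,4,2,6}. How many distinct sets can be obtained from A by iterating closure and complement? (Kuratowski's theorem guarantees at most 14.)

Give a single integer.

complement {5}; its interior ∅; cl(A) = X∖∅ = {1,5,3,4,2,6}
With k = closure, c = complement:
  1. A     = {1,3,4,2,6}
  2. kA    = {1,5,3,4,2,6}
  3. cA    = {5}
  4. ckA   = ∅
k, c of each give nothing new

4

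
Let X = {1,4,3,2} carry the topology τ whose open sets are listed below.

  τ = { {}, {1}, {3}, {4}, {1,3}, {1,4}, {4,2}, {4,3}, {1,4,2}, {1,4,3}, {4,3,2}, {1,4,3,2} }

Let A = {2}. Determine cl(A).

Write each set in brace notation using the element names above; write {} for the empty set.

{2}

closure: X∖int(X∖A) = X∖{1,4,3} = {2}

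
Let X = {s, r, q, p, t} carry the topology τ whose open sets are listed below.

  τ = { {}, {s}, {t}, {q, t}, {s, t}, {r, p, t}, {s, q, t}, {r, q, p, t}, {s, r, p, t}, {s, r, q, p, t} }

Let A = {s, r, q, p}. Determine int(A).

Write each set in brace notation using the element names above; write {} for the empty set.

open subsets of A: {}, {s}; so int(A) = {s}

{s}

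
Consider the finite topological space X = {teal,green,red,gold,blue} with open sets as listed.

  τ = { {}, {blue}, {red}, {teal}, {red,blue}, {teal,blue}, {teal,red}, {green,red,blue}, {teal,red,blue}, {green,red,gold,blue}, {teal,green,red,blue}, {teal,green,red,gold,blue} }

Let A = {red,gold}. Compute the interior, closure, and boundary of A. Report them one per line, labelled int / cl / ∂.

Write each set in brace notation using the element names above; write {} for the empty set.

int(A) = {red}
cl(A)  = {green,red,gold}
∂A     = {green,gold}

opens ⊆ A: {}, {red}; union → int = {red}
complement {teal,green,blue}; its interior {teal,blue}; cl(A) = X∖{teal,blue} = {green,red,gold}
boundary = {green,red,gold} ∖ {red} = {green,gold}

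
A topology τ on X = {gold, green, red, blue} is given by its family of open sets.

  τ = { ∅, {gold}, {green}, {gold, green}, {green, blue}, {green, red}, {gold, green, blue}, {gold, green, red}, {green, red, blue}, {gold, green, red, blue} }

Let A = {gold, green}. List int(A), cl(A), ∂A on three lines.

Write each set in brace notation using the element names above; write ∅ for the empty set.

U open, U⊆A: ∅, {gold}, {green}, {gold, green}. int(A) = ⋃ = {gold, green}
X∖A={red, blue}, int(X∖A)=∅, hence cl(A)={gold, green, red, blue}
∂A: remove int from cl → {red, blue}

int(A) = {gold, green}
cl(A)  = {gold, green, red, blue}
∂A     = {red, blue}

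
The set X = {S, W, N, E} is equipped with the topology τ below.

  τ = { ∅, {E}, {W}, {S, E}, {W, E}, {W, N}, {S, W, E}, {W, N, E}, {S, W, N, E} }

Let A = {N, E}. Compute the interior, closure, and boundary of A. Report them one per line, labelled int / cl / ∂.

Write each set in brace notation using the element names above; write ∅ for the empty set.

interior: largest open inside A is {E} (from ∅, {E})
cl via duality: int({S, W}) = {W}, so X∖{W} = {S, N, E}
cl∖int = {S, N}

int(A) = {E}
cl(A)  = {S, N, E}
∂A     = {S, N}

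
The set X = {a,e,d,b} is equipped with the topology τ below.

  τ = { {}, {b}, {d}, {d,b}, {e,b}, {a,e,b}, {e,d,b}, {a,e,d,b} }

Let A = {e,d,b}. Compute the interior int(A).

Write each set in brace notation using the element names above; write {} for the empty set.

opens ⊆ A: {}, {b}, {d}, {e,b}, {d,b}, {e,d,b}; union → int = {e,d,b}

{e,d,b}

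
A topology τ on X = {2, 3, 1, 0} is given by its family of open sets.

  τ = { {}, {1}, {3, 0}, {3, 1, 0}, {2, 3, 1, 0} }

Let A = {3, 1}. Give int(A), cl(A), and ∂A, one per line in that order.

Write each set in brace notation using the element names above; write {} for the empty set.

interior: largest open inside A is {1} (from {}, {1})
cl via duality: int({2, 0}) = {}, so X∖{} = {2, 3, 1, 0}
cl∖int = {2, 3, 0}

int(A) = {1}
cl(A)  = {2, 3, 1, 0}
∂A     = {2, 3, 0}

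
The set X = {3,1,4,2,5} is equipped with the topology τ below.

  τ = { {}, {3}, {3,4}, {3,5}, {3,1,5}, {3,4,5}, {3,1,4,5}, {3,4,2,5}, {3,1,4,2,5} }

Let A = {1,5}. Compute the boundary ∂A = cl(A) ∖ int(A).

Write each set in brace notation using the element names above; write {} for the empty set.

interior: largest open inside A is {} (from {})
cl via duality: int({3,4,2}) = {3,4}, so X∖{3,4} = {1,2,5}
cl∖int = {1,2,5}

{1,2,5}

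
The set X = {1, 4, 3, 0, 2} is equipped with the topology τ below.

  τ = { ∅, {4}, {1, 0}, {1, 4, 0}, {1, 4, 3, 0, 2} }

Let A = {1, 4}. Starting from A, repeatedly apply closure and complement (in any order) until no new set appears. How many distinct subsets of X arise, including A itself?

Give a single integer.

8

complement {3, 0, 2}; its interior ∅; cl(A) = X∖∅ = {1, 4, 3, 0, 2}
With k = closure, c = complement:
  1. A     = {1, 4}
  2. kA    = {1, 4, 3, 0, 2}
  3. cA    = {3, 0, 2}
  4. ckA   = ∅
  5. kcA   = {1, 3, 0, 2}
  6. ckcA  = {4}
  7. kckcA = {4, 3, 2}
  8. ckckcA = {1, 0}
k, c of each give nothing new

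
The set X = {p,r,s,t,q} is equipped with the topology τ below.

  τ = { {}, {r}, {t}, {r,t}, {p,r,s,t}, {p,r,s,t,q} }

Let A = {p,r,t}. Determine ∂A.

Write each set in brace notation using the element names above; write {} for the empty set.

{p,s,q}

U open, U⊆A: {}, {t}, {r}, {r,t}. int(A) = ⋃ = {r,t}
X∖A={s,q}, int(X∖A)={}, hence cl(A)={p,r,s,t,q}
∂A: remove int from cl → {p,s,q}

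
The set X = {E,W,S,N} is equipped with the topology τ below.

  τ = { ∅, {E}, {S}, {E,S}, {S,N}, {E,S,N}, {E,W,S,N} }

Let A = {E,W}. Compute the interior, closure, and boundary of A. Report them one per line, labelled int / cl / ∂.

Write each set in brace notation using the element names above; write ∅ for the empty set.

int(A) = {E}
cl(A)  = {E,W}
∂A     = {W}

U open, U⊆A: ∅, {E}. int(A) = ⋃ = {E}
X∖A={S,N}, int(X∖A)={S,N}, hence cl(A)={E,W}
∂A: remove int from cl → {W}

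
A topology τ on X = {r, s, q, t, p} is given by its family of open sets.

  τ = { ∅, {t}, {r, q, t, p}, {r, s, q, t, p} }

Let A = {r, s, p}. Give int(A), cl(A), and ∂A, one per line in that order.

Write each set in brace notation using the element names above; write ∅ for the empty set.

int(A) = ∅
cl(A)  = {r, s, q, p}
∂A     = {r, s, q, p}

opens ⊆ A: ∅; union → int = ∅
complement {q, t}; its interior {t}; cl(A) = X∖{t} = {r, s, q, p}
boundary = {r, s, q, p} ∖ ∅ = {r, s, q, p}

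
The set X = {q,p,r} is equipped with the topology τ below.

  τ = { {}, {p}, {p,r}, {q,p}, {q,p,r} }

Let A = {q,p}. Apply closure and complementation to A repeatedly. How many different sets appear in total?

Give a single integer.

closure: X∖int(X∖A) = X∖{} = {q,p,r}
Let k=closure and c=complement:
  1. A     = {q,p}
  2. kA    = {q,p,r}
  3. cA    = {r}
  4. ckA   = {}
— saturated at 4

4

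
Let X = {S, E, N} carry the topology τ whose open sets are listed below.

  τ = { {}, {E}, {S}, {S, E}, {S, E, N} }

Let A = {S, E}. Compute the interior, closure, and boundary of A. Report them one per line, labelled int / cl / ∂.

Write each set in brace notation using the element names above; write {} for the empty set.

int(A) = {S, E}
cl(A)  = {S, E, N}
∂A     = {N}

U open, U⊆A: {}, {E}, {S}, {S, E}. int(A) = ⋃ = {S, E}
X∖A={N}, int(X∖A)={}, hence cl(A)={S, E, N}
∂A: remove int from cl → {N}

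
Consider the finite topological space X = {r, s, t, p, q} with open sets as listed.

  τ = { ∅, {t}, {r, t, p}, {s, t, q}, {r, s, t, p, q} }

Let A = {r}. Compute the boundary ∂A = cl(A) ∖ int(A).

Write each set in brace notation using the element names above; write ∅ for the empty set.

U open, U⊆A: ∅. int(A) = ⋃ = ∅
X∖A={s, t, p, q}, int(X∖A)={s, t, q}, hence cl(A)={r, p}
∂A: remove int from cl → {r, p}

{r, p}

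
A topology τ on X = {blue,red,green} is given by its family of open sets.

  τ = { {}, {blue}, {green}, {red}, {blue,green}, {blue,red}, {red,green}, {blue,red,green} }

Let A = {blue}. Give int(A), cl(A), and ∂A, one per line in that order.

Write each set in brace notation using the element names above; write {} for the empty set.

opens ⊆ A: {}, {blue}; union → int = {blue}
complement {red,green}; its interior {red,green}; cl(A) = X∖{red,green} = {blue}
boundary = {blue} ∖ {blue} = {}

int(A) = {blue}
cl(A)  = {blue}
∂A     = {}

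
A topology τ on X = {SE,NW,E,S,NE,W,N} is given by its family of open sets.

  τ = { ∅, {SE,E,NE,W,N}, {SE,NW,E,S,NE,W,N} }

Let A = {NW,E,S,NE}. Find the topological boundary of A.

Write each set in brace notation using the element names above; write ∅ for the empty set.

opens ⊆ A: ∅; union → int = ∅
complement {SE,W,N}; its interior ∅; cl(A) = X∖∅ = {SE,NW,E,S,NE,W,N}
boundary = {SE,NW,E,S,NE,W,N} ∖ ∅ = {SE,NW,E,S,NE,W,N}

{SE,NW,E,S,NE,W,N}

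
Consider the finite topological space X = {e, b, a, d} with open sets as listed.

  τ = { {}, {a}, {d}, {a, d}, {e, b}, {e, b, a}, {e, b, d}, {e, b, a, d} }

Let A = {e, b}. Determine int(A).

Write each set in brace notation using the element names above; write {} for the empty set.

opens ⊆ A: {}, {e, b}; union → int = {e, b}

{e, b}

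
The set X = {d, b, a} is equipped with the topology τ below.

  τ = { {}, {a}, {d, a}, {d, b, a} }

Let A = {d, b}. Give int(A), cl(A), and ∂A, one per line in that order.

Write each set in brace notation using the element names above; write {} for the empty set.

interior: largest open inside A is {} (from {})
cl via duality: int({a}) = {a}, so X∖{a} = {d, b}
cl∖int = {d, b}

int(A) = {}
cl(A)  = {d, b}
∂A     = {d, b}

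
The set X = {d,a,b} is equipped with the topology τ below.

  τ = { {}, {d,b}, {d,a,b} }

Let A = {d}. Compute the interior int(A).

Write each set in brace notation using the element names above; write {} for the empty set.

opens ⊆ A: {}; union → int = {}

{}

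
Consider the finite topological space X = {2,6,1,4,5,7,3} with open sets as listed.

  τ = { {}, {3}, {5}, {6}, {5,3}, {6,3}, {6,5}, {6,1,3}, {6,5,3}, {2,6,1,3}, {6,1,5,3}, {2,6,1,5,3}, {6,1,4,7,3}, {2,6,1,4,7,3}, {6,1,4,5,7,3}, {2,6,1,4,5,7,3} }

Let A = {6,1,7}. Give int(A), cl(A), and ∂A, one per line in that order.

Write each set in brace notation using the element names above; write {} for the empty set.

open subsets of A: {}, {6}; so int(A) = {6}
closure: X∖int(X∖A) = X∖{5,3} = {2,6,1,4,7}
∂A = {2,6,1,4,7} minus {6} = {2,1,4,7}

int(A) = {6}
cl(A)  = {2,6,1,4,7}
∂A     = {2,1,4,7}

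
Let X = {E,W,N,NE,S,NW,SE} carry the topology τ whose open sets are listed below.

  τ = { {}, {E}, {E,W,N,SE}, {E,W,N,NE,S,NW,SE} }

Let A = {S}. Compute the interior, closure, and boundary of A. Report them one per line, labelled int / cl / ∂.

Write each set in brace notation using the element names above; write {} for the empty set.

U open, U⊆A: {}. int(A) = ⋃ = {}
X∖A={E,W,N,NE,NW,SE}, int(X∖A)={E,W,N,SE}, hence cl(A)={NE,S,NW}
∂A: remove int from cl → {NE,S,NW}

int(A) = {}
cl(A)  = {NE,S,NW}
∂A     = {NE,S,NW}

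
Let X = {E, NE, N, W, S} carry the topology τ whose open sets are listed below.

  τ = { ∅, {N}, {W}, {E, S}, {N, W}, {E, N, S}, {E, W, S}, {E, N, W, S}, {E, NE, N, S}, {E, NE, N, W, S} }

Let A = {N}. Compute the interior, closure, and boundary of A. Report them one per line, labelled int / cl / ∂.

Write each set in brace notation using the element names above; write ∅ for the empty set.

U open, U⊆A: ∅, {N}. int(A) = ⋃ = {N}
X∖A={E, NE, W, S}, int(X∖A)={E, W, S}, hence cl(A)={NE, N}
∂A: remove int from cl → {NE}

int(A) = {N}
cl(A)  = {NE, N}
∂A     = {NE}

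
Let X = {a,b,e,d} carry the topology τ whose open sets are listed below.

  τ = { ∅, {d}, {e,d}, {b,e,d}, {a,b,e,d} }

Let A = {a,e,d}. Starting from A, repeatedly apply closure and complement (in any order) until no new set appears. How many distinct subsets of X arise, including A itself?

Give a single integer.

cl via duality: int({b}) = ∅, so X∖∅ = {a,b,e,d}
Write k for closure, c for complement:
  1. A     = {a,e,d}
  2. kA    = {a,b,e,d}
  3. cA    = {b}
  4. ckA   = ∅
  5. kcA   = {a,b}
  6. ckcA  = {e,d}
applying k or c yields no new set

6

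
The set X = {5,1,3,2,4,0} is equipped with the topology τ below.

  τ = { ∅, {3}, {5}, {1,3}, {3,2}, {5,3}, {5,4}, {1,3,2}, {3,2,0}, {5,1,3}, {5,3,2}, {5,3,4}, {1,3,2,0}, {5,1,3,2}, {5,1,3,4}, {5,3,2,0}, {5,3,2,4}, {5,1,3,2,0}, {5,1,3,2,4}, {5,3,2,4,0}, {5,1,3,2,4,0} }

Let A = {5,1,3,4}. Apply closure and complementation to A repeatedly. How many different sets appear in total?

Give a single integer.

complement {2,0}; its interior ∅; cl(A) = X∖∅ = {5,1,3,2,4,0}
With k = closure, c = complement:
  1. A     = {5,1,3,4}
  2. kA    = {5,1,3,2,4,0}
  3. cA    = {2,0}
  4. ckA   = ∅
k, c of each give nothing new

4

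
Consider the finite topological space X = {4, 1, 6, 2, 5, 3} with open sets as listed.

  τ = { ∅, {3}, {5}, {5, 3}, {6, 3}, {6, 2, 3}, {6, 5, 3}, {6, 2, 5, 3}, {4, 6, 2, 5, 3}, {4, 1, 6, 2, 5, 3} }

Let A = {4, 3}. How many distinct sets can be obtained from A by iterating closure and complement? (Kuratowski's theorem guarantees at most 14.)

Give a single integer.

8

closure: X∖int(X∖A) = X∖{5} = {4, 1, 6, 2, 3}
Let k=closure and c=complement:
  1. A     = {4, 3}
  2. kA    = {4, 1, 6, 2, 3}
  3. cA    = {1, 6, 2, 5}
  4. ckA   = {5}
  5. kcA   = {4, 1, 6, 2, 5}
  6. kckA  = {4, 1, 5}
  7. ckcA  = {3}
  8. ckckA = {6, 2, 3}
— saturated at 8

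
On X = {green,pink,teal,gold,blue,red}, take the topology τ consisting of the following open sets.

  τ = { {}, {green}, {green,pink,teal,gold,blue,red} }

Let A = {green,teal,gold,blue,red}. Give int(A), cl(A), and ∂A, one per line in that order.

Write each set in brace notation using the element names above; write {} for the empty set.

int(A) = {green}
cl(A)  = {green,pink,teal,gold,blue,red}
∂A     = {pink,teal,gold,blue,red}

U open, U⊆A: {}, {green}. int(A) = ⋃ = {green}
X∖A={pink}, int(X∖A)={}, hence cl(A)={green,pink,teal,gold,blue,red}
∂A: remove int from cl → {pink,teal,gold,blue,red}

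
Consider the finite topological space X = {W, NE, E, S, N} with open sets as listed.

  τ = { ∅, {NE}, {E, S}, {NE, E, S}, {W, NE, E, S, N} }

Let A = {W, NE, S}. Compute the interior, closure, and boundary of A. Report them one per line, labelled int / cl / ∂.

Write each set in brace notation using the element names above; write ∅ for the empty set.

int(A) = {NE}
cl(A)  = {W, NE, E, S, N}
∂A     = {W, E, S, N}

interior: largest open inside A is {NE} (from ∅, {NE})
cl via duality: int({E, N}) = ∅, so X∖∅ = {W, NE, E, S, N}
cl∖int = {W, E, S, N}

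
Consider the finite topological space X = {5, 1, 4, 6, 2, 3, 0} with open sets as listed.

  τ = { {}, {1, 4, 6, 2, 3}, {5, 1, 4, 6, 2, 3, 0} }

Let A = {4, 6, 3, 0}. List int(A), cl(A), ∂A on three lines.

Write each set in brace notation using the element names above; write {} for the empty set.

int(A) = {}
cl(A)  = {5, 1, 4, 6, 2, 3, 0}
∂A     = {5, 1, 4, 6, 2, 3, 0}

opens ⊆ A: {}; union → int = {}
complement {5, 1, 2}; its interior {}; cl(A) = X∖{} = {5, 1, 4, 6, 2, 3, 0}
boundary = {5, 1, 4, 6, 2, 3, 0} ∖ {} = {5, 1, 4, 6, 2, 3, 0}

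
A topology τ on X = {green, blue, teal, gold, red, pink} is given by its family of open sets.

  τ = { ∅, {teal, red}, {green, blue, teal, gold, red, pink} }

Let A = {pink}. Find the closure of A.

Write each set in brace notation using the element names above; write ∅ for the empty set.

closure: X∖int(X∖A) = X∖{teal, red} = {green, blue, gold, pink}

{green, blue, gold, pink}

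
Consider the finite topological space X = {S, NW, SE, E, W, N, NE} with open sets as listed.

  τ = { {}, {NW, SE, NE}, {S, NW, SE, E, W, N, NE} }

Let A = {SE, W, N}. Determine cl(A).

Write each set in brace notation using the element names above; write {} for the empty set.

{S, NW, SE, E, W, N, NE}

complement {S, NW, E, NE}; its interior {}; cl(A) = X∖{} = {S, NW, SE, E, W, N, NE}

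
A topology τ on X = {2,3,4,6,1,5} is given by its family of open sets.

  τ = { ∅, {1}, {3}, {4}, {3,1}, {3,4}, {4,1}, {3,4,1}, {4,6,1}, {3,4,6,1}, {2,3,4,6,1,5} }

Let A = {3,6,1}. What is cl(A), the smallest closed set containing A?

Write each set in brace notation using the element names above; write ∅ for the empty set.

closure: X∖int(X∖A) = X∖{4} = {2,3,6,1,5}

{2,3,6,1,5}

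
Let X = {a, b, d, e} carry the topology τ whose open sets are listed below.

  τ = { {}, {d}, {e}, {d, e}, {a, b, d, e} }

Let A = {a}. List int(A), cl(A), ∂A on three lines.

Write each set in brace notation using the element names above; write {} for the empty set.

int(A) = {}
cl(A)  = {a, b}
∂A     = {a, b}

opens ⊆ A: {}; union → int = {}
complement {b, d, e}; its interior {d, e}; cl(A) = X∖{d, e} = {a, b}
boundary = {a, b} ∖ {} = {a, b}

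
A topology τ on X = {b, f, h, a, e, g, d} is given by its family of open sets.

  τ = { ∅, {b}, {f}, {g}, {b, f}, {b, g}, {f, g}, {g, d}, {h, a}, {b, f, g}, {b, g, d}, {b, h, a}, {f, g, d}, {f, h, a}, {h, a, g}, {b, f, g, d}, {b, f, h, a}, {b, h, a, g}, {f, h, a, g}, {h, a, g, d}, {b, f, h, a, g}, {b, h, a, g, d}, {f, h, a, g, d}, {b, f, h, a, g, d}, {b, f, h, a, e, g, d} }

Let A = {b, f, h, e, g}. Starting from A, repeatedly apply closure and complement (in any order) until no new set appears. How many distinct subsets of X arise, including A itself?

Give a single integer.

10

cl via duality: int({a, d}) = ∅, so X∖∅ = {b, f, h, a, e, g, d}
Write k for closure, c for complement:
  1. A     = {b, f, h, e, g}
  2. kA    = {b, f, h, a, e, g, d}
  3. cA    = {a, d}
  4. ckA   = ∅
  5. kcA   = {h, a, e, d}
  6. ckcA  = {b, f, g}
  7. kckcA = {b, f, e, g, d}
  8. ckckcA = {h, a}
  9. kckckcA = {h, a, e}
  10. ckckckcA = {b, f, g, d}
applying k or c yields no new set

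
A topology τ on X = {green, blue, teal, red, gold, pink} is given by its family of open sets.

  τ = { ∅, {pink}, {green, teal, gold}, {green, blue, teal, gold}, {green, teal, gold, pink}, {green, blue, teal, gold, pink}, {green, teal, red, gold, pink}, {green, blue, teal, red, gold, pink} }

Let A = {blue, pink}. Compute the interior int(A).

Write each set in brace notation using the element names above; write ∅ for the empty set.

interior: largest open inside A is {pink} (from ∅, {pink})

{pink}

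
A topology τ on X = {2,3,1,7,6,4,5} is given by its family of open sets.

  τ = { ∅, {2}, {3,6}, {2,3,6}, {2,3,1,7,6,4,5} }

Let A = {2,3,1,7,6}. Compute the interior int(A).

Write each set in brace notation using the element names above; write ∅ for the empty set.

opens ⊆ A: ∅, {2}, {3,6}, {2,3,6}; union → int = {2,3,6}

{2,3,6}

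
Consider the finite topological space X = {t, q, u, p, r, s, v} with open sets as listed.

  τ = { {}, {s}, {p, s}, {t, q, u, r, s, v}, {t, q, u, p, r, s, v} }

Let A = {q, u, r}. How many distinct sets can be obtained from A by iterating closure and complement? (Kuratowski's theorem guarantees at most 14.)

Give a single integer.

6

complement {t, p, s, v}; its interior {p, s}; cl(A) = X∖{p, s} = {t, q, u, r, v}
With k = closure, c = complement:
  1. A     = {q, u, r}
  2. kA    = {t, q, u, r, v}
  3. cA    = {t, p, s, v}
  4. ckA   = {p, s}
  5. kcA   = {t, q, u, p, r, s, v}
  6. ckcA  = {}
k, c of each give nothing new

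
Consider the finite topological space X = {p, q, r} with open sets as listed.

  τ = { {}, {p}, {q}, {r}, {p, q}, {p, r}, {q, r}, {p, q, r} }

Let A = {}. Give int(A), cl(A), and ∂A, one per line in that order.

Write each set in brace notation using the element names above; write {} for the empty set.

int(A) = {}
cl(A)  = {}
∂A     = {}

U open, U⊆A: {}. int(A) = ⋃ = {}
X∖A={p, q, r}, int(X∖A)={p, q, r}, hence cl(A)={}
∂A: remove int from cl → {}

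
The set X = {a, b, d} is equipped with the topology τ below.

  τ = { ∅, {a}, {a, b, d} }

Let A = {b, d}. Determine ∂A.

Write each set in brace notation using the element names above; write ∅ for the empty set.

opens ⊆ A: ∅; union → int = ∅
complement {a}; its interior {a}; cl(A) = X∖{a} = {b, d}
boundary = {b, d} ∖ ∅ = {b, d}

{b, d}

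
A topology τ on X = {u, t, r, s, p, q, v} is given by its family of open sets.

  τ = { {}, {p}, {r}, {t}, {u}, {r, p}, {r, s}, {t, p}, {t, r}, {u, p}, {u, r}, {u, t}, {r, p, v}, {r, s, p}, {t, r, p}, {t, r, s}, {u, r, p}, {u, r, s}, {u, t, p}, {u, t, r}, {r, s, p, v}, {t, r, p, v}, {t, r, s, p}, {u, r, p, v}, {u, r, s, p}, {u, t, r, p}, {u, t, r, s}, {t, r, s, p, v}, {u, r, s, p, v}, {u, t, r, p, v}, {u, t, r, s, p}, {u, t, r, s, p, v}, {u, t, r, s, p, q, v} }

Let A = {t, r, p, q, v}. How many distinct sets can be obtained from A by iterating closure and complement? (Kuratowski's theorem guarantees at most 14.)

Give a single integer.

X∖A={u, s}, int(X∖A)={u}, hence cl(A)={t, r, s, p, q, v}
Orbit (k=closure, c=complement):
  1. A     = {t, r, p, q, v}
  2. kA    = {t, r, s, p, q, v}
  3. cA    = {u, s}
  4. ckA   = {u}
  5. kcA   = {u, s, q}
  6. kckA  = {u, q}
  7. ckcA  = {t, r, p, v}
  8. ckckA = {t, r, s, p, v}
(closed under both — stop)

8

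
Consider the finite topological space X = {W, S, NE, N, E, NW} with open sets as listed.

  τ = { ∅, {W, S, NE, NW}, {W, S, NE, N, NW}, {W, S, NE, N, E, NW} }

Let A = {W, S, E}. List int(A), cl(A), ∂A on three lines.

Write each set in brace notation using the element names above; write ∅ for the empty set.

open subsets of A: ∅; so int(A) = ∅
closure: X∖int(X∖A) = X∖∅ = {W, S, NE, N, E, NW}
∂A = {W, S, NE, N, E, NW} minus ∅ = {W, S, NE, N, E, NW}

int(A) = ∅
cl(A)  = {W, S, NE, N, E, NW}
∂A     = {W, S, NE, N, E, NW}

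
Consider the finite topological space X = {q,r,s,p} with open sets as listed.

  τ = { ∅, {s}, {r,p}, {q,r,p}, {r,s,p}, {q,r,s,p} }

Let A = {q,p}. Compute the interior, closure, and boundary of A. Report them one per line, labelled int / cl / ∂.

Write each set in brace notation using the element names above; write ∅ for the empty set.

int(A) = ∅
cl(A)  = {q,r,p}
∂A     = {q,r,p}

open subsets of A: ∅; so int(A) = ∅
closure: X∖int(X∖A) = X∖{s} = {q,r,p}
∂A = {q,r,p} minus ∅ = {q,r,p}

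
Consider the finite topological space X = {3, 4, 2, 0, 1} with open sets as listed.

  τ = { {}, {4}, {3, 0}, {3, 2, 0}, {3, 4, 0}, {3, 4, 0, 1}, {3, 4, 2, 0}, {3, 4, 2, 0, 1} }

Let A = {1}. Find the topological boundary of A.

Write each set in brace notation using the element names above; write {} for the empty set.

U open, U⊆A: {}. int(A) = ⋃ = {}
X∖A={3, 4, 2, 0}, int(X∖A)={3, 4, 2, 0}, hence cl(A)={1}
∂A: remove int from cl → {1}

{1}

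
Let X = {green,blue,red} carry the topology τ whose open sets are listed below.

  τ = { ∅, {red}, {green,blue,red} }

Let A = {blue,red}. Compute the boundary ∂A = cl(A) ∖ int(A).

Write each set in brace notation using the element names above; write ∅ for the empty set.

{green,blue}

U open, U⊆A: ∅, {red}. int(A) = ⋃ = {red}
X∖A={green}, int(X∖A)=∅, hence cl(A)={green,blue,red}
∂A: remove int from cl → {green,blue}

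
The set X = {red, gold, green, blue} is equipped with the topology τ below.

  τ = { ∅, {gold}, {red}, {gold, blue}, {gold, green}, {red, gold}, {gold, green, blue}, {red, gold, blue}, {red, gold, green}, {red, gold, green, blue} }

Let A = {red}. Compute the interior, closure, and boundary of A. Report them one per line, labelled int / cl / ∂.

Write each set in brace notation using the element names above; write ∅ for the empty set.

int(A) = {red}
cl(A)  = {red}
∂A     = ∅

opens ⊆ A: ∅, {red}; union → int = {red}
complement {gold, green, blue}; its interior {gold, green, blue}; cl(A) = X∖{gold, green, blue} = {red}
boundary = {red} ∖ {red} = ∅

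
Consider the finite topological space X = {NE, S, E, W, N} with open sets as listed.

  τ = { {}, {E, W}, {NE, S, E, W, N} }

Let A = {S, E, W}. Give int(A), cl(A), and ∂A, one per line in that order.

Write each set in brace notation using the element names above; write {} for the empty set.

U open, U⊆A: {}, {E, W}. int(A) = ⋃ = {E, W}
X∖A={NE, N}, int(X∖A)={}, hence cl(A)={NE, S, E, W, N}
∂A: remove int from cl → {NE, S, N}

int(A) = {E, W}
cl(A)  = {NE, S, E, W, N}
∂A     = {NE, S, N}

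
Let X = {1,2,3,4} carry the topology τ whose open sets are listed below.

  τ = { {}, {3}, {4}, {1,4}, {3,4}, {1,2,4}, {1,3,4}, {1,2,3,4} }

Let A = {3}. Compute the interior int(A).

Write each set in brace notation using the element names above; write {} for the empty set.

{3}

open subsets of A: {}, {3}; so int(A) = {3}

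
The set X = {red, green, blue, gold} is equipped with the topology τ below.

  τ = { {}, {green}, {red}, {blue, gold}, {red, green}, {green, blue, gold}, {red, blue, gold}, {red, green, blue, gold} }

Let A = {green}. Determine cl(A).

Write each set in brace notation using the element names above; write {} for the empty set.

closure: X∖int(X∖A) = X∖{red, blue, gold} = {green}

{green}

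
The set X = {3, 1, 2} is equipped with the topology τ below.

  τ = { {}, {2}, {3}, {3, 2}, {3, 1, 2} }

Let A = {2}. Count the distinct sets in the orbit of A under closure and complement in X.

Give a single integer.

complement {3, 1}; its interior {3}; cl(A) = X∖{3} = {1, 2}
With k = closure, c = complement:
  1. A     = {2}
  2. kA    = {1, 2}
  3. cA    = {3, 1}
  4. ckA   = {3}
k, c of each give nothing new

4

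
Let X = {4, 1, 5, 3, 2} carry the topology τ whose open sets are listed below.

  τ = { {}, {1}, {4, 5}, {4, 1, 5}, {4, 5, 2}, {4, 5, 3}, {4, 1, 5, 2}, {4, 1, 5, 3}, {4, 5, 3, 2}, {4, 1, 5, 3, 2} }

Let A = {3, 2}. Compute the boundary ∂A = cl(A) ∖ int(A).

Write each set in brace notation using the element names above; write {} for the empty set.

{3, 2}

opens ⊆ A: {}; union → int = {}
complement {4, 1, 5}; its interior {4, 1, 5}; cl(A) = X∖{4, 1, 5} = {3, 2}
boundary = {3, 2} ∖ {} = {3, 2}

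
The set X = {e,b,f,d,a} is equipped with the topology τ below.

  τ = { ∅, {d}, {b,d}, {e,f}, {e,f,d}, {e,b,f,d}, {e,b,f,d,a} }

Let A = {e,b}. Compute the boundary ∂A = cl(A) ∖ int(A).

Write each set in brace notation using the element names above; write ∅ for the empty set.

{e,b,f,a}

opens ⊆ A: ∅; union → int = ∅
complement {f,d,a}; its interior {d}; cl(A) = X∖{d} = {e,b,f,a}
boundary = {e,b,f,a} ∖ ∅ = {e,b,f,a}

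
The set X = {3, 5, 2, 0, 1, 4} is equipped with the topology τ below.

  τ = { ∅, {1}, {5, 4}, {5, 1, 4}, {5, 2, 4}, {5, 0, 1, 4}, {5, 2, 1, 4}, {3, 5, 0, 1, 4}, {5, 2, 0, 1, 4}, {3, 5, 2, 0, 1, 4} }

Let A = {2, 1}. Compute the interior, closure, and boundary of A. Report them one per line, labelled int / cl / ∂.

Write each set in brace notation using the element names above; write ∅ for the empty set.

int(A) = {1}
cl(A)  = {3, 2, 0, 1}
∂A     = {3, 2, 0}

interior: largest open inside A is {1} (from ∅, {1})
cl via duality: int({3, 5, 0, 4}) = {5, 4}, so X∖{5, 4} = {3, 2, 0, 1}
cl∖int = {3, 2, 0}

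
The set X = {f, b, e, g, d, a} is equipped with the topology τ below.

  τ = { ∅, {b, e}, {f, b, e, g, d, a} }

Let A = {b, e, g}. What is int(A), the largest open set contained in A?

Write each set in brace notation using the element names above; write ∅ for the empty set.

open subsets of A: ∅, {b, e}; so int(A) = {b, e}

{b, e}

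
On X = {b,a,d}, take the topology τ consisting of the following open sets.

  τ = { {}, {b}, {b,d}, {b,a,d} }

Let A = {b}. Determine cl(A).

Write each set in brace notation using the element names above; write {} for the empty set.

closure: X∖int(X∖A) = X∖{} = {b,a,d}

{b,a,d}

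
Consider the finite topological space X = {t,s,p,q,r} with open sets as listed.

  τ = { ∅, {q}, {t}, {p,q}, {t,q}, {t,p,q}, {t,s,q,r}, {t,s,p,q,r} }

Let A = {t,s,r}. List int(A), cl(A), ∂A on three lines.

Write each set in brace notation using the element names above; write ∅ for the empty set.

int(A) = {t}
cl(A)  = {t,s,r}
∂A     = {s,r}

U open, U⊆A: ∅, {t}. int(A) = ⋃ = {t}
X∖A={p,q}, int(X∖A)={p,q}, hence cl(A)={t,s,r}
∂A: remove int from cl → {s,r}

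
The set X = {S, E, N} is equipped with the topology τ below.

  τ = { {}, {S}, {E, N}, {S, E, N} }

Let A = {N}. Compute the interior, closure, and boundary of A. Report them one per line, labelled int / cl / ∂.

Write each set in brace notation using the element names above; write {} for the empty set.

int(A) = {}
cl(A)  = {E, N}
∂A     = {E, N}

opens ⊆ A: {}; union → int = {}
complement {S, E}; its interior {S}; cl(A) = X∖{S} = {E, N}
boundary = {E, N} ∖ {} = {E, N}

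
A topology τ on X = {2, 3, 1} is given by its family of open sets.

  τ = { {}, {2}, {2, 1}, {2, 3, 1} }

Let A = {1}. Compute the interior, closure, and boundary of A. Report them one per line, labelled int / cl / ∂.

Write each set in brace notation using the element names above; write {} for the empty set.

int(A) = {}
cl(A)  = {3, 1}
∂A     = {3, 1}

U open, U⊆A: {}. int(A) = ⋃ = {}
X∖A={2, 3}, int(X∖A)={2}, hence cl(A)={3, 1}
∂A: remove int from cl → {3, 1}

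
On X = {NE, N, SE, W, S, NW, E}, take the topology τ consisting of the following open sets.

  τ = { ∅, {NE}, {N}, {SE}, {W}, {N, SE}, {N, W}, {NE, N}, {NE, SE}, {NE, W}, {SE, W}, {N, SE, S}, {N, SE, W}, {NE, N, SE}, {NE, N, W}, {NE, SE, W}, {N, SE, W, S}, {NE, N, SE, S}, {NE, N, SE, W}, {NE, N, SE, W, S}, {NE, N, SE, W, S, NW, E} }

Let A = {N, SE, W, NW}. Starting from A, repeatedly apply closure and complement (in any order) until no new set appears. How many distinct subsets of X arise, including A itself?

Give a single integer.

complement {NE, S, E}; its interior {NE}; cl(A) = X∖{NE} = {N, SE, W, S, NW, E}
With k = closure, c = complement:
  1. A     = {N, SE, W, NW}
  2. kA    = {N, SE, W, S, NW, E}
  3. cA    = {NE, S, E}
  4. ckA   = {NE}
  5. kcA   = {NE, S, NW, E}
  6. kckA  = {NE, NW, E}
  7. ckcA  = {N, SE, W}
  8. ckckA = {N, SE, W, S}
k, c of each give nothing new

8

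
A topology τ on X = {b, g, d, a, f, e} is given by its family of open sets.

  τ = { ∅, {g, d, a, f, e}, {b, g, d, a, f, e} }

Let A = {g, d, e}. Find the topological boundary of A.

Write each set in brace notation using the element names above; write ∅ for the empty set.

{b, g, d, a, f, e}

open subsets of A: ∅; so int(A) = ∅
closure: X∖int(X∖A) = X∖∅ = {b, g, d, a, f, e}
∂A = {b, g, d, a, f, e} minus ∅ = {b, g, d, a, f, e}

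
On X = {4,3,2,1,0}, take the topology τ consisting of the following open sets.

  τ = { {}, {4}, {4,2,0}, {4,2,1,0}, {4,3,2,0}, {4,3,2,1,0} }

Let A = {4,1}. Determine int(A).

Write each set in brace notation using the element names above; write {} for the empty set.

{4}

opens ⊆ A: {}, {4}; union → int = {4}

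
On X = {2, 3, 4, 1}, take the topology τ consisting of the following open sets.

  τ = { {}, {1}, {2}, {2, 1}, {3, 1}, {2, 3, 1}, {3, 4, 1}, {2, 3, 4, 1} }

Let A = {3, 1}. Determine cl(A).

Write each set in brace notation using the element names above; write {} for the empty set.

{3, 4, 1}

cl via duality: int({2, 4}) = {2}, so X∖{2} = {3, 4, 1}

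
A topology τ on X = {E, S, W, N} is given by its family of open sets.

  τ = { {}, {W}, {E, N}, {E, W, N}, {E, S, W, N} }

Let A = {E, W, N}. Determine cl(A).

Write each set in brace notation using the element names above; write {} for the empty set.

{E, S, W, N}

cl via duality: int({S}) = {}, so X∖{} = {E, S, W, N}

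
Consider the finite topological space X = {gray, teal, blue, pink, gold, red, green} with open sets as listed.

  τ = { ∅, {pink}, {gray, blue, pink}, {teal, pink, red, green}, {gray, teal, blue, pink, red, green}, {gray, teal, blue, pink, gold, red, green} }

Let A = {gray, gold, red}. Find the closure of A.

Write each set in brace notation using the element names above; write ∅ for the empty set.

{gray, teal, blue, gold, red, green}

cl via duality: int({teal, blue, pink, green}) = {pink}, so X∖{pink} = {gray, teal, blue, gold, red, green}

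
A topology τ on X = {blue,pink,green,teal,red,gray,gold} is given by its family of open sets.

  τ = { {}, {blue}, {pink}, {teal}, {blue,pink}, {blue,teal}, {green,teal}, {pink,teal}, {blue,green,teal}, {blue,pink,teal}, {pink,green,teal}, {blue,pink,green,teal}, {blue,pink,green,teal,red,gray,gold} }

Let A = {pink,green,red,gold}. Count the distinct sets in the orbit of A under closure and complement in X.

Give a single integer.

X∖A={blue,teal,gray}, int(X∖A)={blue,teal}, hence cl(A)={pink,green,red,gray,gold}
Orbit (k=closure, c=complement):
  1. A     = {pink,green,red,gold}
  2. kA    = {pink,green,red,gray,gold}
  3. cA    = {blue,teal,gray}
  4. ckA   = {blue,teal}
  5. kcA   = {blue,green,teal,red,gray,gold}
  6. ckcA  = {pink}
  7. kckcA = {pink,red,gray,gold}
  8. ckckcA = {blue,green,teal}
(closed under both — stop)

8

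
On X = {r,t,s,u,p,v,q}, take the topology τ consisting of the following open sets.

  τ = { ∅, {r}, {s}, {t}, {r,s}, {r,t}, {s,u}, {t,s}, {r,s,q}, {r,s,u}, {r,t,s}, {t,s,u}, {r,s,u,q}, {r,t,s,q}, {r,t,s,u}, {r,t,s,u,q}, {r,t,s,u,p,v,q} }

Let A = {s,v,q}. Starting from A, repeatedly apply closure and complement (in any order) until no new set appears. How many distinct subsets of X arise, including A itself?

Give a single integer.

8

cl via duality: int({r,t,u,p}) = {r,t}, so X∖{r,t} = {s,u,p,v,q}
Write k for closure, c for complement:
  1. A     = {s,v,q}
  2. kA    = {s,u,p,v,q}
  3. cA    = {r,t,u,p}
  4. ckA   = {r,t}
  5. kcA   = {r,t,u,p,v,q}
  6. kckA  = {r,t,p,v,q}
  7. ckcA  = {s}
  8. ckckA = {s,u}
applying k or c yields no new set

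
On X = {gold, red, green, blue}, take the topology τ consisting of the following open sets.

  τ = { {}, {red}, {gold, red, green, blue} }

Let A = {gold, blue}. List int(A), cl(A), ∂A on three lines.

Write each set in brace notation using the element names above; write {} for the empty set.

open subsets of A: {}; so int(A) = {}
closure: X∖int(X∖A) = X∖{red} = {gold, green, blue}
∂A = {gold, green, blue} minus {} = {gold, green, blue}

int(A) = {}
cl(A)  = {gold, green, blue}
∂A     = {gold, green, blue}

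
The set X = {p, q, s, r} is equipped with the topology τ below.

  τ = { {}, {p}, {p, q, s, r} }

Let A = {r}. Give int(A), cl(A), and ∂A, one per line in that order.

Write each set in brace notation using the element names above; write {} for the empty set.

interior: largest open inside A is {} (from {})
cl via duality: int({p, q, s}) = {p}, so X∖{p} = {q, s, r}
cl∖int = {q, s, r}

int(A) = {}
cl(A)  = {q, s, r}
∂A     = {q, s, r}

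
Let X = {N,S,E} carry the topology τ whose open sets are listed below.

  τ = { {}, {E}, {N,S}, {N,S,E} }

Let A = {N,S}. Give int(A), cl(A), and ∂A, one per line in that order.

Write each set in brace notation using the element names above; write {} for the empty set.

int(A) = {N,S}
cl(A)  = {N,S}
∂A     = {}

interior: largest open inside A is {N,S} (from {}, {N,S})
cl via duality: int({E}) = {E}, so X∖{E} = {N,S}
cl∖int = {}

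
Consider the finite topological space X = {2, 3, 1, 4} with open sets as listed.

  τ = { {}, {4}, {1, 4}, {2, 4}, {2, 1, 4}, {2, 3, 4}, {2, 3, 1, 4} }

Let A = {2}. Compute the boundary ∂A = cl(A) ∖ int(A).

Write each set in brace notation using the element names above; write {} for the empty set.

open subsets of A: {}; so int(A) = {}
closure: X∖int(X∖A) = X∖{1, 4} = {2, 3}
∂A = {2, 3} minus {} = {2, 3}

{2, 3}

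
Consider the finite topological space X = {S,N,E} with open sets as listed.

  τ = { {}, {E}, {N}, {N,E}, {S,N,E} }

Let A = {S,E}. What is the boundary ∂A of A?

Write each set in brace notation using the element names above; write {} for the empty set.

{S}

opens ⊆ A: {}, {E}; union → int = {E}
complement {N}; its interior {N}; cl(A) = X∖{N} = {S,E}
boundary = {S,E} ∖ {E} = {S}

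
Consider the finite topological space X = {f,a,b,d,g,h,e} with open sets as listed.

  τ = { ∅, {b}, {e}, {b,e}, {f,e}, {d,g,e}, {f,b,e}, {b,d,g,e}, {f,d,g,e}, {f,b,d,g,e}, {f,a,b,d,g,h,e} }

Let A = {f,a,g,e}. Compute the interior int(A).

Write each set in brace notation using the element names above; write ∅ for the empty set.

U open, U⊆A: ∅, {e}, {f,e}. int(A) = ⋃ = {f,e}

{f,e}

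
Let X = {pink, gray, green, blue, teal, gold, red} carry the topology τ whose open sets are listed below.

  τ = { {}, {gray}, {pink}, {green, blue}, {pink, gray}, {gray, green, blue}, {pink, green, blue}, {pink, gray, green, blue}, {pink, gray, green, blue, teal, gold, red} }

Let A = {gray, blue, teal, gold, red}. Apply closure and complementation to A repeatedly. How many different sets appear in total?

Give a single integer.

10

closure: X∖int(X∖A) = X∖{pink} = {gray, green, blue, teal, gold, red}
Let k=closure and c=complement:
  1. A     = {gray, blue, teal, gold, red}
  2. kA    = {gray, green, blue, teal, gold, red}
  3. cA    = {pink, green}
  4. ckA   = {pink}
  5. kcA   = {pink, green, blue, teal, gold, red}
  6. kckA  = {pink, teal, gold, red}
  7. ckcA  = {gray}
  8. ckckA = {gray, green, blue}
  9. kckcA = {gray, teal, gold, red}
  10. ckckcA = {pink, green, blue}
— saturated at 10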